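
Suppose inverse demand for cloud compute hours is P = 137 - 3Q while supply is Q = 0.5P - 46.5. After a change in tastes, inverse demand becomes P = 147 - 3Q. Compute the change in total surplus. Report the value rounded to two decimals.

98.00

Rewriting supply in inverse form: P = 93 + 2Q.
Initial equilibrium: Q_0 = 8.8, P_0 = 110.6; CS_0 = (1/2)(8.8)(26.4) = 116.16, PS_0 = (1/2)(8.8)(17.6) = 77.44.
New equilibrium: 147 - 3Q = 93 + 2Q gives Q_1 = 10.8, P_1 = 114.6; CS_1 = 174.96, PS_1 = 116.64.
Change in total surplus = (174.96 + 116.64) - (116.16 + 77.44) = 98.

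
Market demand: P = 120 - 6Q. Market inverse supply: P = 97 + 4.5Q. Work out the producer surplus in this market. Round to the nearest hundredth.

10.80

Set 120 - 6Q = 97 + 4.5Q, which gives 23 = 10.5Q, so Q* = 2.1905 and P* = 120 - 6(2.1905) = 106.8571.
The supply curve's price intercept is 97, so PS = (1/2)(Q*)(P* - 97) = (1/2)(2.1905)(9.8571) = 10.7959.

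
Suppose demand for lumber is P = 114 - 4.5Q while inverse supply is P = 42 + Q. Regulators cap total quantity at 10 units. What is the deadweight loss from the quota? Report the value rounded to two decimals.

26.27

Unrestricted equilibrium: Q* = (114 - 42)/(4.5 + 1) = 13.0909.
At Q = 10 the demand price is 114 - 4.5(10) = 69 and the supply price is 42 + (10) = 52.
Deadweight loss is the triangle between the curves from 10 to 13.0909: (1/2)(69 - 52)(13.0909 - 10) = 26.2727.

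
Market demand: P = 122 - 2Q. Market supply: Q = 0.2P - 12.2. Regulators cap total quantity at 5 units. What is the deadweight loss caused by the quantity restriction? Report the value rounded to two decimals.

48.29

Rewriting supply in inverse form: P = 61 + 5Q.
Unrestricted equilibrium: Q* = (122 - 61)/(2 + 5) = 8.7143.
At Q = 5 the demand price is 122 - 2(5) = 112 and the supply price is 61 + 5(5) = 86.
DWL = (1/2)(gap between curves at 5) x (Q* - 5) = (1/2)(26)(3.7143) = 48.2857.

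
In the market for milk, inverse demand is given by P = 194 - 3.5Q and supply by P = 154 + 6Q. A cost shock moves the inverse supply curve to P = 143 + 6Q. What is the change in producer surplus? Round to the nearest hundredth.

33.27

Initial equilibrium: Q_0 = 4.2105, P_0 = 179.2632; CS_0 = (1/2)(4.2105)(14.7368) = 31.0249, PS_0 = (1/2)(4.2105)(25.2632) = 53.1856.
New equilibrium: 194 - 3.5Q = 143 + 6Q gives Q_1 = 5.3684, P_1 = 175.2105; CS_1 = 50.4349, PS_1 = 86.4598.
Change in producer surplus = 86.4598 - 53.1856 = 33.2742.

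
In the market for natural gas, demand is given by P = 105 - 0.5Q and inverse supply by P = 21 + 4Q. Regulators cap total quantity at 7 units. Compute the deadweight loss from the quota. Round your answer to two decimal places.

Without the quota, 105 - 0.5Q = 21 + 4Q gives Q* = 18.6667.
At Q = 7 the demand price is 105 - 0.5(7) = 101.5 and the supply price is 21 + 4(7) = 49.
Deadweight loss is the triangle between the curves from 7 to 18.6667: (1/2)(101.5 - 49)(18.6667 - 7) = 306.25.

306.25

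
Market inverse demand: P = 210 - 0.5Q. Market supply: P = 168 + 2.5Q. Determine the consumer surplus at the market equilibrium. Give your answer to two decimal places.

49.00

Set 210 - 0.5Q = 168 + 2.5Q, which gives 42 = 3Q, so Q* = 14 and P* = 210 - 0.5(14) = 203.
The demand choke price is 210, so CS = (1/2)(Q*)(210 - P*) = (1/2)(14)(7) = 49.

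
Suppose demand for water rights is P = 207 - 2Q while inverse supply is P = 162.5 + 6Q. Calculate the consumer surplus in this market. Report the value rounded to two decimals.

30.94

Setting demand equal to supply, 44.5 = 8Q, so Q* = 5.5625 and P* = 195.875.
CS is the area between the demand curve and P* from 0 to Q*: (1/2)(5.5625)(11.125) = 30.9414.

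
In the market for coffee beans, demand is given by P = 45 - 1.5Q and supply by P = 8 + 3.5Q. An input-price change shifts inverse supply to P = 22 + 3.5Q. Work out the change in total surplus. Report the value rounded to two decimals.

-84.00

Initial equilibrium: Q_0 = 7.4, P_0 = 33.9; CS_0 = (1/2)(7.4)(11.1) = 41.07, PS_0 = (1/2)(7.4)(25.9) = 95.83.
New equilibrium: 45 - 1.5Q = 22 + 3.5Q gives Q_1 = 4.6, P_1 = 38.1; CS_1 = 15.87, PS_1 = 37.03.
Change in total surplus = (15.87 + 37.03) - (41.07 + 95.83) = -84.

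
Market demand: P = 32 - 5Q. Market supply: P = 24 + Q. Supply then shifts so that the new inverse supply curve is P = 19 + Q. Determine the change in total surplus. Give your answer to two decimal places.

Initial equilibrium: Q_0 = 1.3333, P_0 = 25.3333; CS_0 = (1/2)(1.3333)(6.6667) = 4.4444, PS_0 = (1/2)(1.3333)(1.3333) = 0.8889.
New equilibrium: 32 - 5Q = 19 + Q gives Q_1 = 2.1667, P_1 = 21.1667; CS_1 = 11.7361, PS_1 = 2.3472.
Change in total surplus = (11.7361 + 2.3472) - (4.4444 + 0.8889) = 8.75.

8.75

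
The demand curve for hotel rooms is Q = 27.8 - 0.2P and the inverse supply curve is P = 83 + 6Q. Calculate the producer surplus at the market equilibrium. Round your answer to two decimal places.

77.75

Rewriting demand in inverse form: P = 139 - 5Q.
Equilibrium: 139 - 5Q = 83 + 6Q, so Q* = 5.0909 and P* = 113.5455.
The supply curve's price intercept is 83, so PS = (1/2)(Q*)(P* - 83) = (1/2)(5.0909)(30.5455) = 77.7521.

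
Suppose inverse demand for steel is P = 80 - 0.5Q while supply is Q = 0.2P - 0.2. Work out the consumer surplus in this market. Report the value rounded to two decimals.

51.58

Rewriting supply in inverse form: P = 1 + 5Q.
Setting demand equal to supply, 79 = 5.5Q, so Q* = 14.3636 and P* = 72.8182.
Consumer surplus is the triangle under demand above P*: (1/2)(14.3636)(80 - 72.8182) = (1/2)(14.3636)(7.1818) = 51.5785.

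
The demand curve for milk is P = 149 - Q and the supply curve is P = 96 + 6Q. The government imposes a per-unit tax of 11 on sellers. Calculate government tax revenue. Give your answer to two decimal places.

Pre-tax equilibrium: 149 - Q = 96 + 6Q gives Q* = 7.5714, P* = 141.4286.
With the tax, sellers need 11 more per unit: 149 - Q = 96 + 6Q + 11, so Q_t = 6. Buyers pay P_b = 143; sellers receive P_s = P_b - 11 = 132.
Tax revenue = t x Q_t = 11 x 6 = 66.

66.00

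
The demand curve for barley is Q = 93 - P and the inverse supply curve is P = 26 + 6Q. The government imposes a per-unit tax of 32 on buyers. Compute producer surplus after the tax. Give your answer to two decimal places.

Rewriting demand in inverse form: P = 93 - Q.
Without the tax, 93 - Q = 26 + 6Q so Q* = 9.5714 and P* = 83.4286.
A tax on buyers shifts demand down by 32: (93 - 32) - Q = 26 + 6Q, so Q_t = 5. Buyers pay P_b = 88; sellers receive P_s = P_b - 32 = 56.
Producer surplus is the triangle above supply below P_s: (1/2)(5)(56 - 26) = 75.

75.00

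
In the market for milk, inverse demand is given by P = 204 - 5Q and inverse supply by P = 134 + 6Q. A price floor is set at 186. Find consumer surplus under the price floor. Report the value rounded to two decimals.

Without the control, 204 - 5Q = 134 + 6Q so Q* = 6.3636 and P* = 172.1818.
At P = 186, buyers demand (204 - 186)/5 = 3.6 while sellers would supply more, so the quantity traded is 3.6 at price 186.
CS is the triangle under demand above 186: (1/2)(3.6)(204 - 186) = 32.4.

32.40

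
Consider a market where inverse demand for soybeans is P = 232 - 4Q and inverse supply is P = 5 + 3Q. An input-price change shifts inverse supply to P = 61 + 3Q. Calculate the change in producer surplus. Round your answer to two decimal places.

-682.29

Initial equilibrium: Q_0 = 32.4286, P_0 = 102.2857; CS_0 = (1/2)(32.4286)(129.7143) = 2103.2245, PS_0 = (1/2)(32.4286)(97.2857) = 1577.4184.
New equilibrium: 232 - 4Q = 61 + 3Q gives Q_1 = 24.4286, P_1 = 134.2857; CS_1 = 1193.5102, PS_1 = 895.1327.
Change in producer surplus = 895.1327 - 1577.4184 = -682.2857.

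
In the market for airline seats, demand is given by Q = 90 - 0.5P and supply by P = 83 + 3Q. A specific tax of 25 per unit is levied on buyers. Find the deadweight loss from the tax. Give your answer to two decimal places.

62.50

Rewriting demand in inverse form: P = 180 - 2Q.
Without the tax, 180 - 2Q = 83 + 3Q so Q* = 19.4 and P* = 141.2.
With the tax, buyers' net willingness to pay falls by 25: (180 - 25) - 2Q = 83 + 3Q, so Q_t = 14.4. Buyers pay P_b = 151.2; sellers receive P_s = P_b - 25 = 126.2.
The welfare triangle lost has base Q* - Q_t = 5 and height t = 25, so DWL = (1/2)(5)(25) = 62.5.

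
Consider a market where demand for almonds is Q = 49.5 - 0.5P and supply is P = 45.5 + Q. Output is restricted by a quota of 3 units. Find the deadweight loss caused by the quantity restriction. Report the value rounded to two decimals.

Rewriting demand in inverse form: P = 99 - 2Q.
Without the quota, 99 - 2Q = 45.5 + Q gives Q* = 17.8333.
At Q = 3 the demand price is 99 - 2(3) = 93 and the supply price is 45.5 + (3) = 48.5.
Deadweight loss is the triangle between the curves from 3 to 17.8333: (1/2)(93 - 48.5)(17.8333 - 3) = 330.0417.

330.04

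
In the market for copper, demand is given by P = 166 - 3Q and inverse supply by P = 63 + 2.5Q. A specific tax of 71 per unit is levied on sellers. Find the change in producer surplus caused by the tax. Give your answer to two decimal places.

Pre-tax equilibrium: 166 - 3Q = 63 + 2.5Q gives Q* = 18.7273, P* = 109.8182.
With the tax, sellers need 71 more per unit: 166 - 3Q = 63 + 2.5Q + 71, so Q_t = 5.8182. Buyers pay P_b = 148.5455; sellers receive P_s = P_b - 71 = 77.5455.
PS falls from (1/2)(18.7273)(46.8182) = 438.3884 to (1/2)(5.8182)(14.5455) = 42.314, a change of -396.0744.

-396.07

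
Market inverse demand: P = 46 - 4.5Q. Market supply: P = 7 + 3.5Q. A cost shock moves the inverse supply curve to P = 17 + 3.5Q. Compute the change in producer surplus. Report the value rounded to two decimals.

-18.59

Initial equilibrium: Q_0 = 4.875, P_0 = 24.0625; CS_0 = (1/2)(4.875)(21.9375) = 53.4727, PS_0 = (1/2)(4.875)(17.0625) = 41.5898.
New equilibrium: 46 - 4.5Q = 17 + 3.5Q gives Q_1 = 3.625, P_1 = 29.6875; CS_1 = 29.5664, PS_1 = 22.9961.
Change in producer surplus = 22.9961 - 41.5898 = -18.5938.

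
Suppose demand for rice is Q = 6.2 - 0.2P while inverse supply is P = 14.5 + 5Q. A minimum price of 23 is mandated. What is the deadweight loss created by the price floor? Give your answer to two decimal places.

0.01

Rewriting demand in inverse form: P = 31 - 5Q.
Free-market equilibrium: 31 - 5Q = 14.5 + 5Q gives Q* = 1.65, P* = 22.75.
At P = 23, buyers demand (31 - 23)/5 = 1.6 while sellers would supply more, so the quantity traded is 1.6 at price 23.
At Q = 1.6 the demand price is 23 and the supply price is 22.5. Deadweight loss is the triangle between the curves from 1.6 to 1.65: (1/2)(23 - 22.5)(1.65 - 1.6) = 0.0125.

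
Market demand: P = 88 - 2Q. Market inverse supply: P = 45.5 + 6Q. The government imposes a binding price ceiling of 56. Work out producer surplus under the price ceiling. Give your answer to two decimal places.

Without the control, 88 - 2Q = 45.5 + 6Q so Q* = 5.3125 and P* = 77.375.
At the ceiling price 56, quantity supplied is (56 - 45.5)/6 = 1.75; supply is the short side, so Q = 1.75 trades at P = 56.
PS is the triangle above supply below 56: (1/2)(1.75)(56 - 45.5) = 9.1875.

9.19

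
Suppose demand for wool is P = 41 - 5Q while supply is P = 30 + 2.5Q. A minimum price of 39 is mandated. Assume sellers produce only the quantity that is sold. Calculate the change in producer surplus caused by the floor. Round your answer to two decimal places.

0.71

Free-market equilibrium: 41 - 5Q = 30 + 2.5Q gives Q* = 1.4667, P* = 33.6667.
At P = 39, buyers demand (41 - 39)/5 = 0.4 while sellers would supply more, so the quantity traded is 0.4 at price 39.
PS goes from (1/2)(1.4667)(3.6667) = 2.6889 to 3.4 (computed as (39 - 30)(0.4) - (1/2)(2.5)(0.4)^2), a change of 0.7111.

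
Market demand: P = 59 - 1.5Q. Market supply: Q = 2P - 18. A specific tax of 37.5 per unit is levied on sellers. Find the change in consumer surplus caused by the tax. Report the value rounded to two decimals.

-439.45

Rewriting supply in inverse form: P = 9 + 0.5Q.
Pre-tax equilibrium: 59 - 1.5Q = 9 + 0.5Q gives Q* = 25, P* = 21.5.
With the tax, sellers need 37.5 more per unit: 59 - 1.5Q = 9 + 0.5Q + 37.5, so Q_t = 6.25. Buyers pay P_b = 49.625; sellers receive P_s = P_b - 37.5 = 12.125.
CS falls from (1/2)(25)(37.5) = 468.75 to (1/2)(6.25)(9.375) = 29.2969, a change of -439.4531.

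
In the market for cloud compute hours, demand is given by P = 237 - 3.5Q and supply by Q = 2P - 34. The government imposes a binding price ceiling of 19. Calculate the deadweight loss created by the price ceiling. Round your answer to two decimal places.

Rewriting supply in inverse form: P = 17 + 0.5Q.
Without the control, 237 - 3.5Q = 17 + 0.5Q so Q* = 55 and P* = 44.5.
At P = 19, sellers supply (19 - 17)/0.5 = 4 while buyers want more, so the quantity traded is 4 at price 19.
The lost-trades triangle has base Q* - 4 = 51 and height equal to the gap between the curves at Q = 4, which is 223 - 19 = 204. DWL = (1/2)(51)(204) = 5202.

5202.00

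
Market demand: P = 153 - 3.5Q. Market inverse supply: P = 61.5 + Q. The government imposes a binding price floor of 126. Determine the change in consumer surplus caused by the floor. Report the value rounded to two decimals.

Without the control, 153 - 3.5Q = 61.5 + Q so Q* = 20.3333 and P* = 81.8333.
At P = 126, buyers demand (153 - 126)/3.5 = 7.7143 while sellers would supply more, so the quantity traded is 7.7143 at price 126.
CS goes from (1/2)(20.3333)(71.1667) = 723.5278 to 104.1429 (computed as (153 - 126)(7.7143) - (1/2)(3.5)(7.7143)^2), a change of -619.3849.

-619.38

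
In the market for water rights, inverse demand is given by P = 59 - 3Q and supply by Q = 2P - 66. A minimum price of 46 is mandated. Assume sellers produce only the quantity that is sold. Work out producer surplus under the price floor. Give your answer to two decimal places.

Rewriting supply in inverse form: P = 33 + 0.5Q.
Without the control, 59 - 3Q = 33 + 0.5Q so Q* = 7.4286 and P* = 36.7143.
At the floor price 46, quantity demanded is (59 - 46)/3 = 4.3333; demand is the short side, so Q = 4.3333 trades at P = 46.
The supply price at Q = 4.3333 is 35.1667. PS is the trapezoid between 46 and supply over [0, 4.3333]: (1/2)[(46 - 33) + (46 - 35.1667)](4.3333) = 51.6389.

51.64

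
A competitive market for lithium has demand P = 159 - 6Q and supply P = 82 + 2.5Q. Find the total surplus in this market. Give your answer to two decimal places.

Setting demand equal to supply, 77 = 8.5Q, so Q* = 9.0588 and P* = 104.6471.
Total surplus is the full triangle between the curves from 0 to Q*: (1/2)(9.0588)(159 - 82) = 348.7647.

348.76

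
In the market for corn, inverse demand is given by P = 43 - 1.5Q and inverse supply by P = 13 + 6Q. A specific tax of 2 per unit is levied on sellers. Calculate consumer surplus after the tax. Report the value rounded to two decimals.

Without the tax, 43 - 1.5Q = 13 + 6Q so Q* = 4 and P* = 37.
A tax on sellers shifts supply up by 2: 43 - 1.5Q = 13 + 6Q + 2, so Q_t = 3.7333. Buyers pay P_b = 37.4; sellers receive P_s = P_b - 2 = 35.4.
Consumer surplus is the triangle under demand above P_b: (1/2)(3.7333)(43 - 37.4) = 10.4533.

10.45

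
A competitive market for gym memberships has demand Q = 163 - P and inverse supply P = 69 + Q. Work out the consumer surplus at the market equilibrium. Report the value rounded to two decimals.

Rewriting demand in inverse form: P = 163 - Q.
Setting demand equal to supply, 94 = 2Q, so Q* = 47 and P* = 116.
CS is the area between the demand curve and P* from 0 to Q*: (1/2)(47)(47) = 1104.5.

1104.50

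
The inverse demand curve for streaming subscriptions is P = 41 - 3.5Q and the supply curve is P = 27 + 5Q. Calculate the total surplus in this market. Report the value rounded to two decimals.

Set 41 - 3.5Q = 27 + 5Q, which gives 14 = 8.5Q, so Q* = 1.6471 and P* = 41 - 3.5(1.6471) = 35.2353.
CS = (1/2)(1.6471)(5.7647) = 4.7474 and PS = (1/2)(1.6471)(8.2353) = 6.782, so total surplus = 11.5294.

11.53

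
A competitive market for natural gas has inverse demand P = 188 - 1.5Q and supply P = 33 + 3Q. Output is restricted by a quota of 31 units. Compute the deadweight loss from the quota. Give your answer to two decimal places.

Without the quota, 188 - 1.5Q = 33 + 3Q gives Q* = 34.4444.
At Q = 31 the demand price is 188 - 1.5(31) = 141.5 and the supply price is 33 + 3(31) = 126.
Deadweight loss is the triangle between the curves from 31 to 34.4444: (1/2)(141.5 - 126)(34.4444 - 31) = 26.6944.

26.69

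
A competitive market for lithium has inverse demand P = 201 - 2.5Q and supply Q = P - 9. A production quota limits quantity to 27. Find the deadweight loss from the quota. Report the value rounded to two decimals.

1358.04

Rewriting supply in inverse form: P = 9 + Q.
Unrestricted equilibrium: Q* = (201 - 9)/(2.5 + 1) = 54.8571.
At Q = 27 the demand price is 201 - 2.5(27) = 133.5 and the supply price is 9 + (27) = 36.
DWL = (1/2)(gap between curves at 27) x (Q* - 27) = (1/2)(97.5)(27.8571) = 1358.0357.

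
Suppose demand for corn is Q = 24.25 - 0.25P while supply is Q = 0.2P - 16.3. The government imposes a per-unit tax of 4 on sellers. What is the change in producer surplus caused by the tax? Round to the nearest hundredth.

Rewriting demand in inverse form: P = 97 - 4Q.
Rewriting supply in inverse form: P = 81.5 + 5Q.
Pre-tax equilibrium: 97 - 4Q = 81.5 + 5Q gives Q* = 1.7222, P* = 90.1111.
With the tax, sellers need 4 more per unit: 97 - 4Q = 81.5 + 5Q + 4, so Q_t = 1.2778. Buyers pay P_b = 91.8889; sellers receive P_s = P_b - 4 = 87.8889.
PS falls from (1/2)(1.7222)(8.6111) = 7.4151 to (1/2)(1.2778)(6.3889) = 4.0818, a change of -3.3333.

-3.33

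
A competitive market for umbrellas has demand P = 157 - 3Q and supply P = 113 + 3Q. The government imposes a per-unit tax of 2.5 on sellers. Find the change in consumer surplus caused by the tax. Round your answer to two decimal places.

-8.91

Without the tax, 157 - 3Q = 113 + 3Q so Q* = 7.3333 and P* = 135.
With the tax, sellers need 2.5 more per unit: 157 - 3Q = 113 + 3Q + 2.5, so Q_t = 6.9167. Buyers pay P_b = 136.25; sellers receive P_s = P_b - 2.5 = 133.75.
Consumers lose the trapezoid between P* and P_b out to Q_t plus the triangle from Q_t to Q*: change in CS = 71.7604 - 80.6667 = -8.9062.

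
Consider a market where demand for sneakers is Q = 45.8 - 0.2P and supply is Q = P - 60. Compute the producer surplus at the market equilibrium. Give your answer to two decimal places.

Rewriting demand in inverse form: P = 229 - 5Q.
Rewriting supply in inverse form: P = 60 + Q.
Set 229 - 5Q = 60 + Q, which gives 169 = 6Q, so Q* = 28.1667 and P* = 229 - 5(28.1667) = 88.1667.
Producer surplus is the triangle above supply below P*: (1/2)(28.1667)(88.1667 - 60) = (1/2)(28.1667)(28.1667) = 396.6806.

396.68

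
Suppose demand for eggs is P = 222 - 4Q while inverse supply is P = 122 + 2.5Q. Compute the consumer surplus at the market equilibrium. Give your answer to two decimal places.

Setting demand equal to supply, 100 = 6.5Q, so Q* = 15.3846 and P* = 160.4615.
The demand choke price is 222, so CS = (1/2)(Q*)(222 - P*) = (1/2)(15.3846)(61.5385) = 473.3728.

473.37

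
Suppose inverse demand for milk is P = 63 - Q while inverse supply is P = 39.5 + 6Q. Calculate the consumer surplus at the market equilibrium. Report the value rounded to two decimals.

5.64

Setting demand equal to supply, 23.5 = 7Q, so Q* = 3.3571 and P* = 59.6429.
Consumer surplus is the triangle under demand above P*: (1/2)(3.3571)(63 - 59.6429) = (1/2)(3.3571)(3.3571) = 5.6352.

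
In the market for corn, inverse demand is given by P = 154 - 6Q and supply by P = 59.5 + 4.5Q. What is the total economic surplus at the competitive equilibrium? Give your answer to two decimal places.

Setting demand equal to supply, 94.5 = 10.5Q, so Q* = 9 and P* = 100.
Total surplus is the full triangle between the curves from 0 to Q*: (1/2)(9)(154 - 59.5) = 425.25.

425.25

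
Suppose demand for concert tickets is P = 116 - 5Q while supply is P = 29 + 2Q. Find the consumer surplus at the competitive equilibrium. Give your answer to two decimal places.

Equilibrium: 116 - 5Q = 29 + 2Q, so Q* = 12.4286 and P* = 53.8571.
CS is the area between the demand curve and P* from 0 to Q*: (1/2)(12.4286)(62.1429) = 386.1735.

386.17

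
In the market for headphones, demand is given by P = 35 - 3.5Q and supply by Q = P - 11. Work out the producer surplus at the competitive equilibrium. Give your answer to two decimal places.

Rewriting supply in inverse form: P = 11 + Q.
Set 35 - 3.5Q = 11 + Q, which gives 24 = 4.5Q, so Q* = 5.3333 and P* = 35 - 3.5(5.3333) = 16.3333.
Producer surplus is the triangle above supply below P*: (1/2)(5.3333)(16.3333 - 11) = (1/2)(5.3333)(5.3333) = 14.2222.

14.22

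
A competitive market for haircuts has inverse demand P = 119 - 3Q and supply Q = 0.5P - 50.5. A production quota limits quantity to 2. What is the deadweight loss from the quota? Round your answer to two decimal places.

6.40

Rewriting supply in inverse form: P = 101 + 2Q.
Without the quota, 119 - 3Q = 101 + 2Q gives Q* = 3.6.
At Q = 2 the demand price is 119 - 3(2) = 113 and the supply price is 101 + 2(2) = 105.
Deadweight loss is the triangle between the curves from 2 to 3.6: (1/2)(113 - 105)(3.6 - 2) = 6.4.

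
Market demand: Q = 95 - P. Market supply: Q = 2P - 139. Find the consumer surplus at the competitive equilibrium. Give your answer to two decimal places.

Rewriting demand in inverse form: P = 95 - Q.
Rewriting supply in inverse form: P = 69.5 + 0.5Q.
Equilibrium: 95 - Q = 69.5 + 0.5Q, so Q* = 17 and P* = 78.
Consumer surplus is the triangle under demand above P*: (1/2)(17)(95 - 78) = (1/2)(17)(17) = 144.5.

144.50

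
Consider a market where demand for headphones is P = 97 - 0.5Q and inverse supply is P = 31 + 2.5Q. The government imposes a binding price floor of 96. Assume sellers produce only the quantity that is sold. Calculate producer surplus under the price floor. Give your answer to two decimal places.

Free-market equilibrium: 97 - 0.5Q = 31 + 2.5Q gives Q* = 22, P* = 86.
At P = 96, buyers demand (97 - 96)/0.5 = 2 while sellers would supply more, so the quantity traded is 2 at price 96.
The supply price at Q = 2 is 36. PS is the trapezoid between 96 and supply over [0, 2]: (1/2)[(96 - 31) + (96 - 36)](2) = 125.

125.00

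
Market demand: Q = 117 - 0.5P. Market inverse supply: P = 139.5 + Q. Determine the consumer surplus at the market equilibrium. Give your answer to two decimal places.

992.25

Rewriting demand in inverse form: P = 234 - 2Q.
Set 234 - 2Q = 139.5 + Q, which gives 94.5 = 3Q, so Q* = 31.5 and P* = 234 - 2(31.5) = 171.
The demand choke price is 234, so CS = (1/2)(Q*)(234 - P*) = (1/2)(31.5)(63) = 992.25.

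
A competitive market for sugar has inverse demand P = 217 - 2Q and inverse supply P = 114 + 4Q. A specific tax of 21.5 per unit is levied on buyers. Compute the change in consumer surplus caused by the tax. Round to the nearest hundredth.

-110.19

Without the tax, 217 - 2Q = 114 + 4Q so Q* = 17.1667 and P* = 182.6667.
A tax on buyers shifts demand down by 21.5: (217 - 21.5) - 2Q = 114 + 4Q, so Q_t = 13.5833. Buyers pay P_b = 189.8333; sellers receive P_s = P_b - 21.5 = 168.3333.
CS falls from (1/2)(17.1667)(34.3333) = 294.6944 to (1/2)(13.5833)(27.1667) = 184.5069, a change of -110.1875.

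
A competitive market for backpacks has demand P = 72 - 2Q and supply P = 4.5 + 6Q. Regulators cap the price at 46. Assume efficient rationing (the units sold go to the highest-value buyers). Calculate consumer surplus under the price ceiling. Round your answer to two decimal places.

131.99

Free-market equilibrium: 72 - 2Q = 4.5 + 6Q gives Q* = 8.4375, P* = 55.125.
At the ceiling price 46, quantity supplied is (46 - 4.5)/6 = 6.9167; supply is the short side, so Q = 6.9167 trades at P = 46.
The demand price at Q = 6.9167 is 58.1667. CS is the trapezoid between demand and 46 over [0, 6.9167]: (1/2)[(72 - 46) + (58.1667 - 46)](6.9167) = 131.9931.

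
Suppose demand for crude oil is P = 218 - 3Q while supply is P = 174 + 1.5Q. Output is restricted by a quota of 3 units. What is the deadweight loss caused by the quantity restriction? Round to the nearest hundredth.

103.36

Unrestricted equilibrium: Q* = (218 - 174)/(3 + 1.5) = 9.7778.
At Q = 3 the demand price is 218 - 3(3) = 209 and the supply price is 174 + 1.5(3) = 178.5.
DWL = (1/2)(gap between curves at 3) x (Q* - 3) = (1/2)(30.5)(6.7778) = 103.3611.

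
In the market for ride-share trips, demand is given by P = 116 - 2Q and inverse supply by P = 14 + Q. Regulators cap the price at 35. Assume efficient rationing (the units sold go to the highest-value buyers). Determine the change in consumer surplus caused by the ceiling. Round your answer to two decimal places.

104.00

Free-market equilibrium: 116 - 2Q = 14 + Q gives Q* = 34, P* = 48.
At the ceiling price 35, quantity supplied is (35 - 14)/1 = 21; supply is the short side, so Q = 21 trades at P = 35.
CS goes from (1/2)(34)(68) = 1156 to 1260 (computed as (116 - 35)(21) - (1/2)(2)(21)^2), a change of 104.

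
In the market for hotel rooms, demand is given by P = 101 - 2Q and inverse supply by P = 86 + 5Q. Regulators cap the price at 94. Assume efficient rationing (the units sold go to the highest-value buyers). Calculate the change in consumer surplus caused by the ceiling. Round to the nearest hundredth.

4.05

Without the control, 101 - 2Q = 86 + 5Q so Q* = 2.1429 and P* = 96.7143.
At the ceiling price 94, quantity supplied is (94 - 86)/5 = 1.6; supply is the short side, so Q = 1.6 trades at P = 94.
CS goes from (1/2)(2.1429)(4.2857) = 4.5918 to 8.64 (computed as (101 - 94)(1.6) - (1/2)(2)(1.6)^2), a change of 4.0482.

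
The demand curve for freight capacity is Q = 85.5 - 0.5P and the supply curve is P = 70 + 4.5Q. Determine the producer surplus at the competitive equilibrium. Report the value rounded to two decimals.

543.25

Rewriting demand in inverse form: P = 171 - 2Q.
Equilibrium: 171 - 2Q = 70 + 4.5Q, so Q* = 15.5385 and P* = 139.9231.
Producer surplus is the triangle above supply below P*: (1/2)(15.5385)(139.9231 - 70) = (1/2)(15.5385)(69.9231) = 543.2485.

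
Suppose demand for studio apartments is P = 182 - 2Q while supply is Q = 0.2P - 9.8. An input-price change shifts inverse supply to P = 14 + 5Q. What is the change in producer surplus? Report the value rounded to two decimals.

Rewriting supply in inverse form: P = 49 + 5Q.
Initial equilibrium: Q_0 = 19, P_0 = 144; CS_0 = (1/2)(19)(38) = 361, PS_0 = (1/2)(19)(95) = 902.5.
New equilibrium: 182 - 2Q = 14 + 5Q gives Q_1 = 24, P_1 = 134; CS_1 = 576, PS_1 = 1440.
Change in producer surplus = 1440 - 902.5 = 537.5.

537.50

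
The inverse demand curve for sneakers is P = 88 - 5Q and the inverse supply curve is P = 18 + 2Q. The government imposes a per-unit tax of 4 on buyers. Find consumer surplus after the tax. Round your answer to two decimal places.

222.24

Without the tax, 88 - 5Q = 18 + 2Q so Q* = 10 and P* = 38.
With the tax, buyers' net willingness to pay falls by 4: (88 - 4) - 5Q = 18 + 2Q, so Q_t = 9.4286. Buyers pay P_b = 40.8571; sellers receive P_s = P_b - 4 = 36.8571.
Consumer surplus is the triangle under demand above P_b: (1/2)(9.4286)(88 - 40.8571) = 222.2449.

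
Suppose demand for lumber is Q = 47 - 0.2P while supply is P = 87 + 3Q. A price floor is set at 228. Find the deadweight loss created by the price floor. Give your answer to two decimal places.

1169.64

Rewriting demand in inverse form: P = 235 - 5Q.
Free-market equilibrium: 235 - 5Q = 87 + 3Q gives Q* = 18.5, P* = 142.5.
At the floor price 228, quantity demanded is (235 - 228)/5 = 1.4; demand is the short side, so Q = 1.4 trades at P = 228.
The lost-trades triangle has base Q* - 1.4 = 17.1 and height equal to the gap between the curves at Q = 1.4, which is 228 - 91.2 = 136.8. DWL = (1/2)(17.1)(136.8) = 1169.64.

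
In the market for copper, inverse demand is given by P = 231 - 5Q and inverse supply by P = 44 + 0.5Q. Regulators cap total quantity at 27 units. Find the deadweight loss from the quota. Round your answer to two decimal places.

Without the quota, 231 - 5Q = 44 + 0.5Q gives Q* = 34.
At Q = 27 the demand price is 231 - 5(27) = 96 and the supply price is 44 + 0.5(27) = 57.5.
Deadweight loss is the triangle between the curves from 27 to 34: (1/2)(96 - 57.5)(34 - 27) = 134.75.

134.75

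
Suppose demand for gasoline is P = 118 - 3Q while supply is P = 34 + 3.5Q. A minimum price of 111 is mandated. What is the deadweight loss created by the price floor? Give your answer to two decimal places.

364.46

Free-market equilibrium: 118 - 3Q = 34 + 3.5Q gives Q* = 12.9231, P* = 79.2308.
At P = 111, buyers demand (118 - 111)/3 = 2.3333 while sellers would supply more, so the quantity traded is 2.3333 at price 111.
The lost-trades triangle has base Q* - 2.3333 = 10.5897 and height equal to the gap between the curves at Q = 2.3333, which is 111 - 42.1667 = 68.8333. DWL = (1/2)(10.5897)(68.8333) = 364.4637.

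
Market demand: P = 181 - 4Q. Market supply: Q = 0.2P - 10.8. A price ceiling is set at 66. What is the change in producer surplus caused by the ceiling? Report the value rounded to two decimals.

-483.41

Rewriting supply in inverse form: P = 54 + 5Q.
Free-market equilibrium: 181 - 4Q = 54 + 5Q gives Q* = 14.1111, P* = 124.5556.
At the ceiling price 66, quantity supplied is (66 - 54)/5 = 2.4; supply is the short side, so Q = 2.4 trades at P = 66.
PS goes from (1/2)(14.1111)(70.5556) = 497.8086 to 14.4 (computed as (66 - 54)(2.4) - (1/2)(5)(2.4)^2), a change of -483.4086.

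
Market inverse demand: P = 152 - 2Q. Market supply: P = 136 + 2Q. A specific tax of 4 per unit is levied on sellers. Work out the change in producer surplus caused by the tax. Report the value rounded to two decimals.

-7.00

Without the tax, 152 - 2Q = 136 + 2Q so Q* = 4 and P* = 144.
A tax on sellers shifts supply up by 4: 152 - 2Q = 136 + 2Q + 4, so Q_t = 3. Buyers pay P_b = 146; sellers receive P_s = P_b - 4 = 142.
Producers lose the trapezoid between P_s and P* out to Q_t plus the triangle from Q_t to Q*: change in PS = 9 - 16 = -7.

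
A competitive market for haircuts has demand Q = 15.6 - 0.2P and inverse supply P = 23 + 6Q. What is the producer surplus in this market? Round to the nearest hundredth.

75.00

Rewriting demand in inverse form: P = 78 - 5Q.
Equilibrium: 78 - 5Q = 23 + 6Q, so Q* = 5 and P* = 53.
PS is the area between P* and the supply curve from 0 to Q*: (1/2)(5)(30) = 75.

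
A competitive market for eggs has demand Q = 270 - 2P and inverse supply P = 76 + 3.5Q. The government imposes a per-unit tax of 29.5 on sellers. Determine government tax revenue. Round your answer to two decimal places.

Rewriting demand in inverse form: P = 135 - 0.5Q.
Without the tax, 135 - 0.5Q = 76 + 3.5Q so Q* = 14.75 and P* = 127.625.
A tax on sellers shifts supply up by 29.5: 135 - 0.5Q = 76 + 3.5Q + 29.5, so Q_t = 7.375. Buyers pay P_b = 131.3125; sellers receive P_s = P_b - 29.5 = 101.8125.
Revenue is the tax times quantity traded: 29.5 x 7.375 = 217.5625.

217.56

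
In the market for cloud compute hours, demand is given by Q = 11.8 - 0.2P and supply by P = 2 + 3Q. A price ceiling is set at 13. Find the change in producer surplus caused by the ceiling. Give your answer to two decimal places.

-55.98

Rewriting demand in inverse form: P = 59 - 5Q.
Free-market equilibrium: 59 - 5Q = 2 + 3Q gives Q* = 7.125, P* = 23.375.
At P = 13, sellers supply (13 - 2)/3 = 3.6667 while buyers want more, so the quantity traded is 3.6667 at price 13.
PS goes from (1/2)(7.125)(21.375) = 76.1484 to 20.1667 (computed as (13 - 2)(3.6667) - (1/2)(3)(3.6667)^2), a change of -55.9818.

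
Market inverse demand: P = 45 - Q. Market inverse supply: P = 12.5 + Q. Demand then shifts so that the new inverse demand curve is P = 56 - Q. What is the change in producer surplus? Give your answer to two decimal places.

104.50

Initial equilibrium: Q_0 = 16.25, P_0 = 28.75; CS_0 = (1/2)(16.25)(16.25) = 132.0312, PS_0 = (1/2)(16.25)(16.25) = 132.0312.
New equilibrium: 56 - Q = 12.5 + Q gives Q_1 = 21.75, P_1 = 34.25; CS_1 = 236.5312, PS_1 = 236.5312.
Change in producer surplus = 236.5312 - 132.0312 = 104.5.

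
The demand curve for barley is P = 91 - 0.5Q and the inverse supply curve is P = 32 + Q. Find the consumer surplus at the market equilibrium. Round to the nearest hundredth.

Setting demand equal to supply, 59 = 1.5Q, so Q* = 39.3333 and P* = 71.3333.
CS is the area between the demand curve and P* from 0 to Q*: (1/2)(39.3333)(19.6667) = 386.7778.

386.78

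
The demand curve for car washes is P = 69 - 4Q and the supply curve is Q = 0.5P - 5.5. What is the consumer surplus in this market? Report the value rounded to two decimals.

Rewriting supply in inverse form: P = 11 + 2Q.
Set 69 - 4Q = 11 + 2Q, which gives 58 = 6Q, so Q* = 9.6667 and P* = 69 - 4(9.6667) = 30.3333.
CS is the area between the demand curve and P* from 0 to Q*: (1/2)(9.6667)(38.6667) = 186.8889.

186.89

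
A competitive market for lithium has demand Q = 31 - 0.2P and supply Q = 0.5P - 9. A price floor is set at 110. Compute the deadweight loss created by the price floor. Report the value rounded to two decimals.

Rewriting demand in inverse form: P = 155 - 5Q.
Rewriting supply in inverse form: P = 18 + 2Q.
Free-market equilibrium: 155 - 5Q = 18 + 2Q gives Q* = 19.5714, P* = 57.1429.
At P = 110, buyers demand (155 - 110)/5 = 9 while sellers would supply more, so the quantity traded is 9 at price 110.
At Q = 9 the demand price is 110 and the supply price is 36. Deadweight loss is the triangle between the curves from 9 to 19.5714: (1/2)(110 - 36)(19.5714 - 9) = 391.1429.

391.14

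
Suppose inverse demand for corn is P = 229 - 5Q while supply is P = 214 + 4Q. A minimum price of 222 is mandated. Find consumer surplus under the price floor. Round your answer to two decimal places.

Without the control, 229 - 5Q = 214 + 4Q so Q* = 1.6667 and P* = 220.6667.
At the floor price 222, quantity demanded is (229 - 222)/5 = 1.4; demand is the short side, so Q = 1.4 trades at P = 222.
CS is the triangle under demand above 222: (1/2)(1.4)(229 - 222) = 4.9.

4.90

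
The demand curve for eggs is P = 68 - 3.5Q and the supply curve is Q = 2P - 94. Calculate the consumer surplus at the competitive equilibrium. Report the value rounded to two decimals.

Rewriting supply in inverse form: P = 47 + 0.5Q.
Setting demand equal to supply, 21 = 4Q, so Q* = 5.25 and P* = 49.625.
The demand choke price is 68, so CS = (1/2)(Q*)(68 - P*) = (1/2)(5.25)(18.375) = 48.2344.

48.23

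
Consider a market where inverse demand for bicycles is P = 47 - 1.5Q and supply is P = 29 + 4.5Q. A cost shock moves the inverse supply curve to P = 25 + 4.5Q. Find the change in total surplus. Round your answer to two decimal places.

Initial equilibrium: Q_0 = 3, P_0 = 42.5; CS_0 = (1/2)(3)(4.5) = 6.75, PS_0 = (1/2)(3)(13.5) = 20.25.
New equilibrium: 47 - 1.5Q = 25 + 4.5Q gives Q_1 = 3.6667, P_1 = 41.5; CS_1 = 10.0833, PS_1 = 30.25.
Change in total surplus = (10.0833 + 30.25) - (6.75 + 20.25) = 13.3333.

13.33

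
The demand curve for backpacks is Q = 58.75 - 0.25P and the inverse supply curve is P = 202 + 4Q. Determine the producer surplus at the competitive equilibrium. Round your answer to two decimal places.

34.03

Rewriting demand in inverse form: P = 235 - 4Q.
Setting demand equal to supply, 33 = 8Q, so Q* = 4.125 and P* = 218.5.
PS is the area between P* and the supply curve from 0 to Q*: (1/2)(4.125)(16.5) = 34.0312.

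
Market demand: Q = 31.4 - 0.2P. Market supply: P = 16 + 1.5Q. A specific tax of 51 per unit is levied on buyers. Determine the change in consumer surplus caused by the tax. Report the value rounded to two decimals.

-697.10

Rewriting demand in inverse form: P = 157 - 5Q.
Without the tax, 157 - 5Q = 16 + 1.5Q so Q* = 21.6923 and P* = 48.5385.
A tax on buyers shifts demand down by 51: (157 - 51) - 5Q = 16 + 1.5Q, so Q_t = 13.8462. Buyers pay P_b = 87.7692; sellers receive P_s = P_b - 51 = 36.7692.
Consumers lose the trapezoid between P* and P_b out to Q_t plus the triangle from Q_t to Q*: change in CS = 479.2899 - 1176.3905 = -697.1006.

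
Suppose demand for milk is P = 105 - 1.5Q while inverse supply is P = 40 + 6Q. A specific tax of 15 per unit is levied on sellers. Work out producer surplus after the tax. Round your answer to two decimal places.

Pre-tax equilibrium: 105 - 1.5Q = 40 + 6Q gives Q* = 8.6667, P* = 92.
A tax on sellers shifts supply up by 15: 105 - 1.5Q = 40 + 6Q + 15, so Q_t = 6.6667. Buyers pay P_b = 95; sellers receive P_s = P_b - 15 = 80.
PS = (1/2)(Q_t)(P_s - 40) = (1/2)(6.6667)(40) = 133.3333.

133.33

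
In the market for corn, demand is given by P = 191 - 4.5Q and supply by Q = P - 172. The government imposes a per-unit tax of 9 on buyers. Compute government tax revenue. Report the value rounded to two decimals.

16.36

Rewriting supply in inverse form: P = 172 + Q.
Without the tax, 191 - 4.5Q = 172 + Q so Q* = 3.4545 and P* = 175.4545.
With the tax, buyers' net willingness to pay falls by 9: (191 - 9) - 4.5Q = 172 + Q, so Q_t = 1.8182. Buyers pay P_b = 182.8182; sellers receive P_s = P_b - 9 = 173.8182.
Revenue is the tax times quantity traded: 9 x 1.8182 = 16.3636.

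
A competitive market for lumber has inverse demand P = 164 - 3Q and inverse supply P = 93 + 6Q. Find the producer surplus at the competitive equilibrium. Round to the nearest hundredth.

Setting demand equal to supply, 71 = 9Q, so Q* = 7.8889 and P* = 140.3333.
Producer surplus is the triangle above supply below P*: (1/2)(7.8889)(140.3333 - 93) = (1/2)(7.8889)(47.3333) = 186.7037.

186.70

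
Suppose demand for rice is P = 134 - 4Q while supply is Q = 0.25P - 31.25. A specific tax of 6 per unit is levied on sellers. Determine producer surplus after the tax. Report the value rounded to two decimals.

Rewriting supply in inverse form: P = 125 + 4Q.
Without the tax, 134 - 4Q = 125 + 4Q so Q* = 1.125 and P* = 129.5.
With the tax, sellers need 6 more per unit: 134 - 4Q = 125 + 4Q + 6, so Q_t = 0.375. Buyers pay P_b = 132.5; sellers receive P_s = P_b - 6 = 126.5.
PS = (1/2)(Q_t)(P_s - 125) = (1/2)(0.375)(1.5) = 0.2812.

0.28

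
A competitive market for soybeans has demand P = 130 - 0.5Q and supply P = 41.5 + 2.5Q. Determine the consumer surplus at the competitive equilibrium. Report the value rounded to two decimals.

Setting demand equal to supply, 88.5 = 3Q, so Q* = 29.5 and P* = 115.25.
Consumer surplus is the triangle under demand above P*: (1/2)(29.5)(130 - 115.25) = (1/2)(29.5)(14.75) = 217.5625.

217.56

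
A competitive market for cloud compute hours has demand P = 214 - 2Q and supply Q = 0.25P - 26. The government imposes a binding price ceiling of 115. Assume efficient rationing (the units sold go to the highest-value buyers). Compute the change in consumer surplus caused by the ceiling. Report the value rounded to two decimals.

Rewriting supply in inverse form: P = 104 + 4Q.
Without the control, 214 - 2Q = 104 + 4Q so Q* = 18.3333 and P* = 177.3333.
At the ceiling price 115, quantity supplied is (115 - 104)/4 = 2.75; supply is the short side, so Q = 2.75 trades at P = 115.
CS goes from (1/2)(18.3333)(36.6667) = 336.1111 to 264.6875 (computed as (214 - 115)(2.75) - (1/2)(2)(2.75)^2), a change of -71.4236.

-71.42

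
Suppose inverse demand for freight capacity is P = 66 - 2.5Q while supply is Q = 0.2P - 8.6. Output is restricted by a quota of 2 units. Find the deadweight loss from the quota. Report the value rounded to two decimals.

4.27

Rewriting supply in inverse form: P = 43 + 5Q.
Without the quota, 66 - 2.5Q = 43 + 5Q gives Q* = 3.0667.
At Q = 2 the demand price is 66 - 2.5(2) = 61 and the supply price is 43 + 5(2) = 53.
Deadweight loss is the triangle between the curves from 2 to 3.0667: (1/2)(61 - 53)(3.0667 - 2) = 4.2667.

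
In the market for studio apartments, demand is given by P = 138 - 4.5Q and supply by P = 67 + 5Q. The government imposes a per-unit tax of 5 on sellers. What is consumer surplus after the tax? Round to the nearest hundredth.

108.60

Without the tax, 138 - 4.5Q = 67 + 5Q so Q* = 7.4737 and P* = 104.3684.
A tax on sellers shifts supply up by 5: 138 - 4.5Q = 67 + 5Q + 5, so Q_t = 6.9474. Buyers pay P_b = 106.7368; sellers receive P_s = P_b - 5 = 101.7368.
CS = (1/2)(Q_t)(138 - P_b) = (1/2)(6.9474)(31.2632) = 108.5983.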